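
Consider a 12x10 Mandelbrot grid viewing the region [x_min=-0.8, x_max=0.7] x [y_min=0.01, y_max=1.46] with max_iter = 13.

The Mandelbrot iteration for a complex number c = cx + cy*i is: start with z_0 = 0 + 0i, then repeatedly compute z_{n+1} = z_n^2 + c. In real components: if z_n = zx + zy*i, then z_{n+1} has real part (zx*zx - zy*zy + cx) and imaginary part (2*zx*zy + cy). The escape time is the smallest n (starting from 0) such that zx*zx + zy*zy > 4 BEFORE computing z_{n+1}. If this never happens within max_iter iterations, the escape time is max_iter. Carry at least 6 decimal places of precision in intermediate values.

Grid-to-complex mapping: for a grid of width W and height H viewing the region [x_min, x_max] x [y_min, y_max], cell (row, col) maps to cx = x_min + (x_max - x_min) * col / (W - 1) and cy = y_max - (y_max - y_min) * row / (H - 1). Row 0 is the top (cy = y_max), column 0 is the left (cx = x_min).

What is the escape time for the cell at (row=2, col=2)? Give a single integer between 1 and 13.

z_0 = 0 + 0i, c = -0.5273 + 1.1378i
Iter 1: z = -0.5273 + 1.1378i, |z|^2 = 1.5726
Iter 2: z = -1.5438 + -0.0621i, |z|^2 = 2.3872
Iter 3: z = 1.8522 + 1.3294i, |z|^2 = 5.1979
Escaped at iteration 3

Answer: 3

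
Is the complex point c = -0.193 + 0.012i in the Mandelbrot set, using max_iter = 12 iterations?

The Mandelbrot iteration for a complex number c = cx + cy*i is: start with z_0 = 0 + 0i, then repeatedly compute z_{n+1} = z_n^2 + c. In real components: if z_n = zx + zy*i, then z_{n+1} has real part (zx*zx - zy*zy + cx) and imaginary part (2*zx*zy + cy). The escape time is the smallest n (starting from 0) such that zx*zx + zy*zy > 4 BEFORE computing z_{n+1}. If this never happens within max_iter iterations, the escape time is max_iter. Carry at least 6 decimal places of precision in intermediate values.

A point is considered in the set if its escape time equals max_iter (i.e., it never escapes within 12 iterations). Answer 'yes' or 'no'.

Answer: yes

Derivation:
z_0 = 0 + 0i, c = -0.1930 + 0.0120i
Iter 1: z = -0.1930 + 0.0120i, |z|^2 = 0.0374
Iter 2: z = -0.1559 + 0.0074i, |z|^2 = 0.0244
Iter 3: z = -0.1688 + 0.0097i, |z|^2 = 0.0286
Iter 4: z = -0.1646 + 0.0087i, |z|^2 = 0.0272
Iter 5: z = -0.1660 + 0.0091i, |z|^2 = 0.0276
Iter 6: z = -0.1655 + 0.0090i, |z|^2 = 0.0275
Iter 7: z = -0.1657 + 0.0090i, |z|^2 = 0.0275
Iter 8: z = -0.1656 + 0.0090i, |z|^2 = 0.0275
Iter 9: z = -0.1656 + 0.0090i, |z|^2 = 0.0275
Iter 10: z = -0.1656 + 0.0090i, |z|^2 = 0.0275
Iter 11: z = -0.1656 + 0.0090i, |z|^2 = 0.0275
Did not escape in 12 iterations → in set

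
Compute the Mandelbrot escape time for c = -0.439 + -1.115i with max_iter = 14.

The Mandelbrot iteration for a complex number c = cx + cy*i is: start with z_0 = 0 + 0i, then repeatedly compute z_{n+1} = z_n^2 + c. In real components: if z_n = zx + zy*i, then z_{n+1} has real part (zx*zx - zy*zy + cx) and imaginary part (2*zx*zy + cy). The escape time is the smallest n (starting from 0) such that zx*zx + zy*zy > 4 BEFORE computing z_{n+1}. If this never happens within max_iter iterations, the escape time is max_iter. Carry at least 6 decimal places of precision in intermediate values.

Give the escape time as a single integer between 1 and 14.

z_0 = 0 + 0i, c = -0.4390 + -1.1150i
Iter 1: z = -0.4390 + -1.1150i, |z|^2 = 1.4359
Iter 2: z = -1.4895 + -0.1360i, |z|^2 = 2.2371
Iter 3: z = 1.7611 + -0.7098i, |z|^2 = 3.6053
Iter 4: z = 2.1588 + -3.6150i, |z|^2 = 17.7282
Escaped at iteration 4

Answer: 4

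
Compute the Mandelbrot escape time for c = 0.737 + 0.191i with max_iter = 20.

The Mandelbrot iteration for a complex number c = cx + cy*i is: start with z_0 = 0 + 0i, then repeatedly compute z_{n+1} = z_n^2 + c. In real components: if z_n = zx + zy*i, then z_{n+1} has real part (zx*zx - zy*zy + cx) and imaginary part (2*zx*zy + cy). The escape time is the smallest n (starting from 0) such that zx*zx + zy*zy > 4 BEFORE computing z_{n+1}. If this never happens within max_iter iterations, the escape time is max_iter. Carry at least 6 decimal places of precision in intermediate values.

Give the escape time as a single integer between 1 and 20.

z_0 = 0 + 0i, c = 0.7370 + 0.1910i
Iter 1: z = 0.7370 + 0.1910i, |z|^2 = 0.5796
Iter 2: z = 1.2437 + 0.4725i, |z|^2 = 1.7700
Iter 3: z = 2.0605 + 1.3664i, |z|^2 = 6.1125
Escaped at iteration 3

Answer: 3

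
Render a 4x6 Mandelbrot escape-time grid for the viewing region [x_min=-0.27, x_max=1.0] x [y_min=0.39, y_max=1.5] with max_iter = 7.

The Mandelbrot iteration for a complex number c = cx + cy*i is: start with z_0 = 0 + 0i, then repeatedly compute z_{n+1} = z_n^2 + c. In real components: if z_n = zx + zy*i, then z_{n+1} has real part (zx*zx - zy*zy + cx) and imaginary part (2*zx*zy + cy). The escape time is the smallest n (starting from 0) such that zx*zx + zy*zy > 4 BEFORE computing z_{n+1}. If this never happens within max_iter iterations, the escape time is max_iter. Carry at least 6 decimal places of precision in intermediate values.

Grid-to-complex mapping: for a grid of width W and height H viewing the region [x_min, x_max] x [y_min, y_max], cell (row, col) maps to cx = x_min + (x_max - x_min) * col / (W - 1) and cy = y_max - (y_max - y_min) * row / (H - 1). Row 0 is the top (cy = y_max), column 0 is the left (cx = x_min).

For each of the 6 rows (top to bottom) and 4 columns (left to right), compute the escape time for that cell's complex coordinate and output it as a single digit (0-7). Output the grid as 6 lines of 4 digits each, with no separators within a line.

(row=0, col=0): c = -0.2700 + 1.5000i → escape time 2
(row=0, col=1): c = 0.1533 + 1.5000i → escape time 2
(row=0, col=2): c = 0.5767 + 1.5000i → escape time 2
(row=0, col=3): c = 1.0000 + 1.5000i → escape time 2
(row=1, col=0): c = -0.2700 + 1.2780i → escape time 3
(row=1, col=1): c = 0.1533 + 1.2780i → escape time 2
(row=1, col=2): c = 0.5767 + 1.2780i → escape time 2
(row=1, col=3): c = 1.0000 + 1.2780i → escape time 2
(row=2, col=0): c = -0.2700 + 1.0560i → escape time 5
(row=2, col=1): c = 0.1533 + 1.0560i → escape time 4
(row=2, col=2): c = 0.5767 + 1.0560i → escape time 2
(row=2, col=3): c = 1.0000 + 1.0560i → escape time 2
(row=3, col=0): c = -0.2700 + 0.8340i → escape time 7
(row=3, col=1): c = 0.1533 + 0.8340i → escape time 5
(row=3, col=2): c = 0.5767 + 0.8340i → escape time 3
(row=3, col=3): c = 1.0000 + 0.8340i → escape time 2
(row=4, col=0): c = -0.2700 + 0.6120i → escape time 7
(row=4, col=1): c = 0.1533 + 0.6120i → escape time 7
(row=4, col=2): c = 0.5767 + 0.6120i → escape time 3
(row=4, col=3): c = 1.0000 + 0.6120i → escape time 2
(row=5, col=0): c = -0.2700 + 0.3900i → escape time 7
(row=5, col=1): c = 0.1533 + 0.3900i → escape time 7
(row=5, col=2): c = 0.5767 + 0.3900i → escape time 4
(row=5, col=3): c = 1.0000 + 0.3900i → escape time 2

Answer: 2222
3222
5422
7532
7732
7742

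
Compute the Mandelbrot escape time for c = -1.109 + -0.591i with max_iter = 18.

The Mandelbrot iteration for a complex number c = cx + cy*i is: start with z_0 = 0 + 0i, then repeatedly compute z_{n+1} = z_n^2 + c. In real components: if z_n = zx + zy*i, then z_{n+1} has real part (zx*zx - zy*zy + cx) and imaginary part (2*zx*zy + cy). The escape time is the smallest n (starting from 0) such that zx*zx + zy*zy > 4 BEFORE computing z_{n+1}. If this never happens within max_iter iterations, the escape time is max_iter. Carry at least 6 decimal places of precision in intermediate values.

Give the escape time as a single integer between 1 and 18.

Answer: 4

Derivation:
z_0 = 0 + 0i, c = -1.1090 + -0.5910i
Iter 1: z = -1.1090 + -0.5910i, |z|^2 = 1.5792
Iter 2: z = -0.2284 + 0.7198i, |z|^2 = 0.5703
Iter 3: z = -1.5750 + -0.9198i, |z|^2 = 3.3267
Iter 4: z = 0.5256 + 2.3064i, |z|^2 = 5.5959
Escaped at iteration 4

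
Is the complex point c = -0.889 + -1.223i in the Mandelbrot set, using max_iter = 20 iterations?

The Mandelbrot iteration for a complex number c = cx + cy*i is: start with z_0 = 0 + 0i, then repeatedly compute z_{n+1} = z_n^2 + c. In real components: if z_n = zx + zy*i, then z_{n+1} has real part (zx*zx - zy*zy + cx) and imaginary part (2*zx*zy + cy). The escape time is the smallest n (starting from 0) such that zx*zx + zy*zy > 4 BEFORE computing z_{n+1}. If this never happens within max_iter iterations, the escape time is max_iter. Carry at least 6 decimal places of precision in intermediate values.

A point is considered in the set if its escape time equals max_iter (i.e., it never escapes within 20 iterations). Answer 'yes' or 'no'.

Answer: no

Derivation:
z_0 = 0 + 0i, c = -0.8890 + -1.2230i
Iter 1: z = -0.8890 + -1.2230i, |z|^2 = 2.2861
Iter 2: z = -1.5944 + 0.9515i, |z|^2 = 3.4475
Iter 3: z = 0.7478 + -4.2571i, |z|^2 = 18.6824
Escaped at iteration 3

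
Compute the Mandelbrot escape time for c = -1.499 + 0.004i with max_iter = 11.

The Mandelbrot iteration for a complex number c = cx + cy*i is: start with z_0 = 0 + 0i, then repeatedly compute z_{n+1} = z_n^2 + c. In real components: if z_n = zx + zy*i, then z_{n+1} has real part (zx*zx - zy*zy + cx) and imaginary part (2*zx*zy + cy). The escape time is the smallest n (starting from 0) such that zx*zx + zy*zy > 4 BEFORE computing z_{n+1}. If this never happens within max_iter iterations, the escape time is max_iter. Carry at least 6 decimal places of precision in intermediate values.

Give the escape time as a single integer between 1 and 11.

z_0 = 0 + 0i, c = -1.4990 + 0.0040i
Iter 1: z = -1.4990 + 0.0040i, |z|^2 = 2.2470
Iter 2: z = 0.7480 + -0.0080i, |z|^2 = 0.5595
Iter 3: z = -0.9396 + -0.0080i, |z|^2 = 0.8829
Iter 4: z = -0.6162 + 0.0190i, |z|^2 = 0.3801
Iter 5: z = -1.1196 + -0.0194i, |z|^2 = 1.2539
Iter 6: z = -0.2459 + 0.0473i, |z|^2 = 0.0627
Iter 7: z = -1.4408 + -0.0193i, |z|^2 = 2.0762
Iter 8: z = 0.5765 + 0.0596i, |z|^2 = 0.3359
Iter 9: z = -1.1702 + 0.0727i, |z|^2 = 1.3747
Iter 10: z = -0.1349 + -0.1661i, |z|^2 = 0.0458

Answer: 11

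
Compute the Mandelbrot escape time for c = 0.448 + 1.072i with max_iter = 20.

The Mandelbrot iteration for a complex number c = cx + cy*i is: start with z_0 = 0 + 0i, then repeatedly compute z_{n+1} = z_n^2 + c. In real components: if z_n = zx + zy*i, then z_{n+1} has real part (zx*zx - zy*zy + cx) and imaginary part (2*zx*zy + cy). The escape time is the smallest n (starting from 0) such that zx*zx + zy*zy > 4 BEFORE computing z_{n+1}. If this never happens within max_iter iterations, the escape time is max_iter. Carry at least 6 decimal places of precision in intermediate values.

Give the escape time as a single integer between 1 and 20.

Answer: 2

Derivation:
z_0 = 0 + 0i, c = 0.4480 + 1.0720i
Iter 1: z = 0.4480 + 1.0720i, |z|^2 = 1.3499
Iter 2: z = -0.5005 + 2.0325i, |z|^2 = 4.3816
Escaped at iteration 2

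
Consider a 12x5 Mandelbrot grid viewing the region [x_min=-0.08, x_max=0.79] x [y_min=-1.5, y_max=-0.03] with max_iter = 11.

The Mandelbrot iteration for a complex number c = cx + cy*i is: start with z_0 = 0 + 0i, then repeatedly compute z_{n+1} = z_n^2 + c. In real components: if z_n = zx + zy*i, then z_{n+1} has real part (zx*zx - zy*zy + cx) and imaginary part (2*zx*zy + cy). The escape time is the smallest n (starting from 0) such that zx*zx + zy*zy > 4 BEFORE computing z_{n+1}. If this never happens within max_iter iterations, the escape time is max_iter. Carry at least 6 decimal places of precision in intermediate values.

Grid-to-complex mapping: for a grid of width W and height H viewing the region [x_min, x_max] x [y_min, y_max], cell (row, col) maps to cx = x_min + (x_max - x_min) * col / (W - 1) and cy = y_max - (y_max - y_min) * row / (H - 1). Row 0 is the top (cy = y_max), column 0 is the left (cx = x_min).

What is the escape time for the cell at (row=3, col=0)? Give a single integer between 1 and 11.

z_0 = 0 + 0i, c = -0.0800 + -1.1325i
Iter 1: z = -0.0800 + -1.1325i, |z|^2 = 1.2890
Iter 2: z = -1.3562 + -0.9513i, |z|^2 = 2.7441
Iter 3: z = 0.8542 + 1.4477i, |z|^2 = 2.8255
Iter 4: z = -1.4463 + 1.3408i, |z|^2 = 3.8893
Iter 5: z = 0.2141 + -5.0107i, |z|^2 = 25.1527
Escaped at iteration 5

Answer: 5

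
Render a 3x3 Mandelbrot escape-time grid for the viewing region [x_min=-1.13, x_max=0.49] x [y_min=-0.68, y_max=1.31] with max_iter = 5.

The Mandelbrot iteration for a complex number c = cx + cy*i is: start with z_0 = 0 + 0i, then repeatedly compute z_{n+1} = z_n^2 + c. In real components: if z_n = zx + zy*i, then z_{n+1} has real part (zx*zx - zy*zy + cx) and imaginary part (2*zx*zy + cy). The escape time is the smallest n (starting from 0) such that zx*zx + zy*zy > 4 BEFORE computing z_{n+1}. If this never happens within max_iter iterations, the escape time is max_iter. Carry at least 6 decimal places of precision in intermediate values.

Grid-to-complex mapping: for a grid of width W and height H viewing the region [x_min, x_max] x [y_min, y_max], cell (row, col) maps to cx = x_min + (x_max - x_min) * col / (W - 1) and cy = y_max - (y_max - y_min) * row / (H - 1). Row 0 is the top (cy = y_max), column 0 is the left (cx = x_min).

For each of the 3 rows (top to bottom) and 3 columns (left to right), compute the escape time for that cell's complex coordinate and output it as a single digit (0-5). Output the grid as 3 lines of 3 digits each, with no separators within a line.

(row=0, col=0): c = -1.1300 + 1.3100i → escape time 2
(row=0, col=1): c = -0.3200 + 1.3100i → escape time 3
(row=0, col=2): c = 0.4900 + 1.3100i → escape time 2
(row=1, col=0): c = -1.1300 + 0.3150i → escape time 5
(row=1, col=1): c = -0.3200 + 0.3150i → escape time 5
(row=1, col=2): c = 0.4900 + 0.3150i → escape time 5
(row=2, col=0): c = -1.1300 + -0.6800i → escape time 3
(row=2, col=1): c = -0.3200 + -0.6800i → escape time 5
(row=2, col=2): c = 0.4900 + -0.6800i → escape time 4

Answer: 232
555
354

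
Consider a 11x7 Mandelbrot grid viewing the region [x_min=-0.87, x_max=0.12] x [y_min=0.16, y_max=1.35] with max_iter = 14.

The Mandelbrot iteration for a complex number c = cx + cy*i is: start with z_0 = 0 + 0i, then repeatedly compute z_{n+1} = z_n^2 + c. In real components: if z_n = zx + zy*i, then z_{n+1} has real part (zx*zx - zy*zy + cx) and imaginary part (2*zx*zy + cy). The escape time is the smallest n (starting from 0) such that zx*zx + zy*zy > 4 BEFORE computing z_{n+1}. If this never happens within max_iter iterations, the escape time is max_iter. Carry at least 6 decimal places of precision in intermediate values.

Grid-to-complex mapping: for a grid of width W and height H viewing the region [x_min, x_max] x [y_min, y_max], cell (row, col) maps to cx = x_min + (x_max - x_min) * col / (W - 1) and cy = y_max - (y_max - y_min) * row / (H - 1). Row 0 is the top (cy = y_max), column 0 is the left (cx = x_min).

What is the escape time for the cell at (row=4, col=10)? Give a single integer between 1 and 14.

Answer: 14

Derivation:
z_0 = 0 + 0i, c = 0.1200 + 0.5567i
Iter 1: z = 0.1200 + 0.5567i, |z|^2 = 0.3243
Iter 2: z = -0.1755 + 0.6903i, |z|^2 = 0.5073
Iter 3: z = -0.3257 + 0.3144i, |z|^2 = 0.2049
Iter 4: z = 0.1272 + 0.3519i, |z|^2 = 0.1400
Iter 5: z = 0.0124 + 0.6462i, |z|^2 = 0.4177
Iter 6: z = -0.2974 + 0.5727i, |z|^2 = 0.4164
Iter 7: z = -0.1195 + 0.2160i, |z|^2 = 0.0610
Iter 8: z = 0.0876 + 0.5050i, |z|^2 = 0.2627
Iter 9: z = -0.1274 + 0.6451i, |z|^2 = 0.4324
Iter 10: z = -0.2800 + 0.3923i, |z|^2 = 0.2323
Iter 11: z = 0.0445 + 0.3370i, |z|^2 = 0.1155
Iter 12: z = 0.0084 + 0.5867i, |z|^2 = 0.3442
Iter 13: z = -0.2241 + 0.5665i, |z|^2 = 0.3712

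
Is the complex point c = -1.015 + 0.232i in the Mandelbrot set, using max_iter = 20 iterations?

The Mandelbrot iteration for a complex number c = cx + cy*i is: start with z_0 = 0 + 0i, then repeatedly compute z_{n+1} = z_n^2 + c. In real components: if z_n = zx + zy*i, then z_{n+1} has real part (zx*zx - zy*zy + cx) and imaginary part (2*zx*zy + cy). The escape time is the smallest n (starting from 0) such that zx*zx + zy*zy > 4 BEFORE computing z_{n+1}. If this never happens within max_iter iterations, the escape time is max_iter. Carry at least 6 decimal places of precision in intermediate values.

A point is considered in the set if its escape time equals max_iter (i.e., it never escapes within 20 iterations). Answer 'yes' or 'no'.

Answer: yes

Derivation:
z_0 = 0 + 0i, c = -1.0150 + 0.2320i
Iter 1: z = -1.0150 + 0.2320i, |z|^2 = 1.0840
Iter 2: z = -0.0386 + -0.2390i, |z|^2 = 0.0586
Iter 3: z = -1.0706 + 0.2504i, |z|^2 = 1.2089
Iter 4: z = 0.0685 + -0.3043i, |z|^2 = 0.0973
Iter 5: z = -1.1029 + 0.1903i, |z|^2 = 1.2526
Iter 6: z = 0.1651 + -0.1878i, |z|^2 = 0.0625
Iter 7: z = -1.0230 + 0.1700i, |z|^2 = 1.0754
Iter 8: z = 0.0026 + -0.1158i, |z|^2 = 0.0134
Iter 9: z = -1.0284 + 0.2314i, |z|^2 = 1.1111
Iter 10: z = -0.0109 + -0.2439i, |z|^2 = 0.0596
Iter 11: z = -1.0744 + 0.2373i, |z|^2 = 1.2106
Iter 12: z = 0.0830 + -0.2780i, |z|^2 = 0.0842
Iter 13: z = -1.0854 + 0.1859i, |z|^2 = 1.2126
Iter 14: z = 0.1285 + -0.1715i, |z|^2 = 0.0459
Iter 15: z = -1.0279 + 0.1879i, |z|^2 = 1.0919
Iter 16: z = 0.0063 + -0.1543i, |z|^2 = 0.0239
Iter 17: z = -1.0388 + 0.2301i, |z|^2 = 1.1320
Iter 18: z = 0.0111 + -0.2460i, |z|^2 = 0.0606
Iter 19: z = -1.0754 + 0.2265i, |z|^2 = 1.2078
Did not escape in 20 iterations → in set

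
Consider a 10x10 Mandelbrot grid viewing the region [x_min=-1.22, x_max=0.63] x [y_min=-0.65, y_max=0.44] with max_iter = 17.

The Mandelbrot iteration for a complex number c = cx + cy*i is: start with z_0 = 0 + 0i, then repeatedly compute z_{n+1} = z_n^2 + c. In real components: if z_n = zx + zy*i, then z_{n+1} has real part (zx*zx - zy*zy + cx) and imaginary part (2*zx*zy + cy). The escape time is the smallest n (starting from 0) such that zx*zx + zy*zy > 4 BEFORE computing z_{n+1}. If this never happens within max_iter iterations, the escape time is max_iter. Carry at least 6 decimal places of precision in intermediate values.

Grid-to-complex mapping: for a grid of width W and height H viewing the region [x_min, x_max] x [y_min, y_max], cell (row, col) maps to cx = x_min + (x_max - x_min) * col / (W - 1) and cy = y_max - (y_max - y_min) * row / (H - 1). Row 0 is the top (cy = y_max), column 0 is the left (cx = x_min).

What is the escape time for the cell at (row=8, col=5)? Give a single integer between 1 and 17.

z_0 = 0 + 0i, c = -0.1922 + -0.5289i
Iter 1: z = -0.1922 + -0.5289i, |z|^2 = 0.3167
Iter 2: z = -0.4350 + -0.3256i, |z|^2 = 0.2952
Iter 3: z = -0.1090 + -0.2457i, |z|^2 = 0.0722
Iter 4: z = -0.2407 + -0.4753i, |z|^2 = 0.2839
Iter 5: z = -0.3602 + -0.3001i, |z|^2 = 0.2198
Iter 6: z = -0.1525 + -0.3127i, |z|^2 = 0.1210
Iter 7: z = -0.2667 + -0.4335i, |z|^2 = 0.2591
Iter 8: z = -0.3090 + -0.2976i, |z|^2 = 0.1841
Iter 9: z = -0.1853 + -0.3450i, |z|^2 = 0.1533
Iter 10: z = -0.2769 + -0.4010i, |z|^2 = 0.2375
Iter 11: z = -0.2764 + -0.3068i, |z|^2 = 0.1705
Iter 12: z = -0.2100 + -0.3593i, |z|^2 = 0.1732
Iter 13: z = -0.2772 + -0.3780i, |z|^2 = 0.2198
Iter 14: z = -0.2583 + -0.3193i, |z|^2 = 0.1686
Iter 15: z = -0.2275 + -0.3640i, |z|^2 = 0.1842
Iter 16: z = -0.2729 + -0.3633i, |z|^2 = 0.2065

Answer: 17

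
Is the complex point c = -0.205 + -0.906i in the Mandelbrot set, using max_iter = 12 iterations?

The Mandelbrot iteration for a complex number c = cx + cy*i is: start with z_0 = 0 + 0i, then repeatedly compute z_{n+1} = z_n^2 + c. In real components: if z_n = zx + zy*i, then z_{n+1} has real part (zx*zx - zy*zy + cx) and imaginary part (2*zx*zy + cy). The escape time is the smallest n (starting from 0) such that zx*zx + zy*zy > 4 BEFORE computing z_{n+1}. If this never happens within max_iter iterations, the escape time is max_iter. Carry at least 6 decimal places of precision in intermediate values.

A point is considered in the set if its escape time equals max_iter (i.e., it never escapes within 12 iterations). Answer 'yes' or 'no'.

Answer: no

Derivation:
z_0 = 0 + 0i, c = -0.2050 + -0.9060i
Iter 1: z = -0.2050 + -0.9060i, |z|^2 = 0.8629
Iter 2: z = -0.9838 + -0.5345i, |z|^2 = 1.2536
Iter 3: z = 0.4772 + 0.1458i, |z|^2 = 0.2489
Iter 4: z = 0.0014 + -0.7669i, |z|^2 = 0.5881
Iter 5: z = -0.7931 + -0.9082i, |z|^2 = 1.4538
Iter 6: z = -0.4008 + 0.5346i, |z|^2 = 0.4464
Iter 7: z = -0.3302 + -1.3345i, |z|^2 = 1.8899
Iter 8: z = -1.8768 + -0.0248i, |z|^2 = 3.5232
Iter 9: z = 3.3169 + -0.8130i, |z|^2 = 11.6630
Escaped at iteration 9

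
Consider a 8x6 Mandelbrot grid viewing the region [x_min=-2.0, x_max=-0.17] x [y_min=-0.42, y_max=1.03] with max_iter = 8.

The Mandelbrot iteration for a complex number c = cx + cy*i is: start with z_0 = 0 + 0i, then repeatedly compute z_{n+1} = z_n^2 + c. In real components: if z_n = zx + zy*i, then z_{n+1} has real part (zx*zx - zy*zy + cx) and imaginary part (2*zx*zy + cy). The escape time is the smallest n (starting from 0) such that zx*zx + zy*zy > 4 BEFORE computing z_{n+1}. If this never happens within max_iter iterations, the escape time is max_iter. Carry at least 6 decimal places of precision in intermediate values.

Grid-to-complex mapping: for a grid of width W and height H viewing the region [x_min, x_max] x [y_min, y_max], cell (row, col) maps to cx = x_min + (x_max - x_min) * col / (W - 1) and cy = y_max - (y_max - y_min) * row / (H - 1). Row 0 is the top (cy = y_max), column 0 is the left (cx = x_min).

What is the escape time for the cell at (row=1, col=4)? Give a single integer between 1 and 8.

z_0 = 0 + 0i, c = -0.9543 + 0.7400i
Iter 1: z = -0.9543 + 0.7400i, |z|^2 = 1.4583
Iter 2: z = -0.5912 + -0.6723i, |z|^2 = 0.8016
Iter 3: z = -1.0568 + 1.5350i, |z|^2 = 3.4731
Iter 4: z = -2.1938 + -2.5044i, |z|^2 = 11.0843
Escaped at iteration 4

Answer: 4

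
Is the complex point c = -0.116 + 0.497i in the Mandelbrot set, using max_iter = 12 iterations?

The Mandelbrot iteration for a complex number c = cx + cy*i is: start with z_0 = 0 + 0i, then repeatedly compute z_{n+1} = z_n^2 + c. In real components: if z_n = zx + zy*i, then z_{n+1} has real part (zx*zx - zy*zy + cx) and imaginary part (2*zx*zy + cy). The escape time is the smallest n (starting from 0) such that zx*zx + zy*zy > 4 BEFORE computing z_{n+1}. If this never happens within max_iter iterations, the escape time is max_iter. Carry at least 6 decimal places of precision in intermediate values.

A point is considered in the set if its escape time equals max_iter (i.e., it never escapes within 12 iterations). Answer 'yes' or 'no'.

Answer: yes

Derivation:
z_0 = 0 + 0i, c = -0.1160 + 0.4970i
Iter 1: z = -0.1160 + 0.4970i, |z|^2 = 0.2605
Iter 2: z = -0.3496 + 0.3817i, |z|^2 = 0.2679
Iter 3: z = -0.1395 + 0.2302i, |z|^2 = 0.0724
Iter 4: z = -0.1495 + 0.4328i, |z|^2 = 0.2097
Iter 5: z = -0.2809 + 0.3676i, |z|^2 = 0.2141
Iter 6: z = -0.1722 + 0.2905i, |z|^2 = 0.1140
Iter 7: z = -0.1707 + 0.3970i, |z|^2 = 0.1867
Iter 8: z = -0.2444 + 0.3615i, |z|^2 = 0.1904
Iter 9: z = -0.1869 + 0.3203i, |z|^2 = 0.1375
Iter 10: z = -0.1836 + 0.3773i, |z|^2 = 0.1761
Iter 11: z = -0.2246 + 0.3584i, |z|^2 = 0.1789
Did not escape in 12 iterations → in set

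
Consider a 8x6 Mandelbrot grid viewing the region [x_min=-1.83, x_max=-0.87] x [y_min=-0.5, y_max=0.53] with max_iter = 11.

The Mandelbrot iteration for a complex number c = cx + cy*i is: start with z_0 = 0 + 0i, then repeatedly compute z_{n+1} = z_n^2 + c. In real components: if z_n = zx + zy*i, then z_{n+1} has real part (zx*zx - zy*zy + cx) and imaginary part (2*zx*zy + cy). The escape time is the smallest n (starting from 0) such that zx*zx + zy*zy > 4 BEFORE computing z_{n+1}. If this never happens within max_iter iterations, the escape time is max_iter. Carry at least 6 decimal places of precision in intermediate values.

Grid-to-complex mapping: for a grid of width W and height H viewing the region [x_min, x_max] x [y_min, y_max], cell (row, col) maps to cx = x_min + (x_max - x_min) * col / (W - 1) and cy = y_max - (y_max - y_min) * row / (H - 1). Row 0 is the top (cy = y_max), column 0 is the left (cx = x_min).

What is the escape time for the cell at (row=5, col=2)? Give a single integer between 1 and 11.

Answer: 3

Derivation:
z_0 = 0 + 0i, c = -1.5557 + -0.5000i
Iter 1: z = -1.5557 + -0.5000i, |z|^2 = 2.6702
Iter 2: z = 0.6145 + 1.0557i, |z|^2 = 1.4922
Iter 3: z = -2.2926 + 0.7975i, |z|^2 = 5.8921
Escaped at iteration 3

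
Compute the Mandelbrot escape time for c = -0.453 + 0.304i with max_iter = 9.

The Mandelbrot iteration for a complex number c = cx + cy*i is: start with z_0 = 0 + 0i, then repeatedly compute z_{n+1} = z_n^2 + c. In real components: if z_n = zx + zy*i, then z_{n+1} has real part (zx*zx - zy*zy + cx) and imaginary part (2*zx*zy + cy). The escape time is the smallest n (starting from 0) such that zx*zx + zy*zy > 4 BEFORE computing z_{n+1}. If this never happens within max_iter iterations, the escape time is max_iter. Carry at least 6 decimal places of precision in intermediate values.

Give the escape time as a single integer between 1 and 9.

Answer: 9

Derivation:
z_0 = 0 + 0i, c = -0.4530 + 0.3040i
Iter 1: z = -0.4530 + 0.3040i, |z|^2 = 0.2976
Iter 2: z = -0.3402 + 0.0286i, |z|^2 = 0.1166
Iter 3: z = -0.3381 + 0.2846i, |z|^2 = 0.1953
Iter 4: z = -0.4197 + 0.1116i, |z|^2 = 0.1886
Iter 5: z = -0.2893 + 0.2103i, |z|^2 = 0.1279
Iter 6: z = -0.4135 + 0.1823i, |z|^2 = 0.2042
Iter 7: z = -0.3152 + 0.1532i, |z|^2 = 0.1228
Iter 8: z = -0.3771 + 0.2074i, |z|^2 = 0.1852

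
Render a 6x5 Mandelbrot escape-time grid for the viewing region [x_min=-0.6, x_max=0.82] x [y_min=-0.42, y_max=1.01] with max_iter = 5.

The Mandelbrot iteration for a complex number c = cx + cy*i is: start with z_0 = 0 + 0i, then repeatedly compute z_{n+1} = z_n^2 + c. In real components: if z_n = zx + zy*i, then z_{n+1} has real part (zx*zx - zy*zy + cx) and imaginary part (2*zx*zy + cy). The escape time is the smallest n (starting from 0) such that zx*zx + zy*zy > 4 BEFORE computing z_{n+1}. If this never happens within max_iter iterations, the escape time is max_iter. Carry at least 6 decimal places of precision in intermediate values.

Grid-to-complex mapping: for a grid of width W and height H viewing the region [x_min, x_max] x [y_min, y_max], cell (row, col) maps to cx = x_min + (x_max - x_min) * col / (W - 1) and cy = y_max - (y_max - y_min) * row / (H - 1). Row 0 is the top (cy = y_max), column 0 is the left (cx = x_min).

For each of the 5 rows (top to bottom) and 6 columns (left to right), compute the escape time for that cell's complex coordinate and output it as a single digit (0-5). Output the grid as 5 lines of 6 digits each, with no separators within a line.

Answer: 455422
555532
555543
555543
555543

Derivation:
(row=0, col=0): c = -0.6000 + 1.0100i → escape time 4
(row=0, col=1): c = -0.3160 + 1.0100i → escape time 5
(row=0, col=2): c = -0.0320 + 1.0100i → escape time 5
(row=0, col=3): c = 0.2520 + 1.0100i → escape time 4
(row=0, col=4): c = 0.5360 + 1.0100i → escape time 2
(row=0, col=5): c = 0.8200 + 1.0100i → escape time 2
(row=1, col=0): c = -0.6000 + 0.6525i → escape time 5
(row=1, col=1): c = -0.3160 + 0.6525i → escape time 5
(row=1, col=2): c = -0.0320 + 0.6525i → escape time 5
(row=1, col=3): c = 0.2520 + 0.6525i → escape time 5
(row=1, col=4): c = 0.5360 + 0.6525i → escape time 3
(row=1, col=5): c = 0.8200 + 0.6525i → escape time 2
(row=2, col=0): c = -0.6000 + 0.2950i → escape time 5
(row=2, col=1): c = -0.3160 + 0.2950i → escape time 5
(row=2, col=2): c = -0.0320 + 0.2950i → escape time 5
(row=2, col=3): c = 0.2520 + 0.2950i → escape time 5
(row=2, col=4): c = 0.5360 + 0.2950i → escape time 4
(row=2, col=5): c = 0.8200 + 0.2950i → escape time 3
(row=3, col=0): c = -0.6000 + -0.0625i → escape time 5
(row=3, col=1): c = -0.3160 + -0.0625i → escape time 5
(row=3, col=2): c = -0.0320 + -0.0625i → escape time 5
(row=3, col=3): c = 0.2520 + -0.0625i → escape time 5
(row=3, col=4): c = 0.5360 + -0.0625i → escape time 4
(row=3, col=5): c = 0.8200 + -0.0625i → escape time 3
(row=4, col=0): c = -0.6000 + -0.4200i → escape time 5
(row=4, col=1): c = -0.3160 + -0.4200i → escape time 5
(row=4, col=2): c = -0.0320 + -0.4200i → escape time 5
(row=4, col=3): c = 0.2520 + -0.4200i → escape time 5
(row=4, col=4): c = 0.5360 + -0.4200i → escape time 4
(row=4, col=5): c = 0.8200 + -0.4200i → escape time 3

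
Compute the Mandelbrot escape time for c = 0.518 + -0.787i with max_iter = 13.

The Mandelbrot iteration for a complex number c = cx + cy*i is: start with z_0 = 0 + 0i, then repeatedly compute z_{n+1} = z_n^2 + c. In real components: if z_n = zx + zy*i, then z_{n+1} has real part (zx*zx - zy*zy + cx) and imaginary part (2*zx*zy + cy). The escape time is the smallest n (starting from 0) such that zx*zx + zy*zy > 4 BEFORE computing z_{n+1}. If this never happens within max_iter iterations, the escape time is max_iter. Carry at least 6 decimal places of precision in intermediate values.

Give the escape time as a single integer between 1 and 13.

Answer: 3

Derivation:
z_0 = 0 + 0i, c = 0.5180 + -0.7870i
Iter 1: z = 0.5180 + -0.7870i, |z|^2 = 0.8877
Iter 2: z = 0.1670 + -1.6023i, |z|^2 = 2.5953
Iter 3: z = -2.0216 + -1.3220i, |z|^2 = 5.8346
Escaped at iteration 3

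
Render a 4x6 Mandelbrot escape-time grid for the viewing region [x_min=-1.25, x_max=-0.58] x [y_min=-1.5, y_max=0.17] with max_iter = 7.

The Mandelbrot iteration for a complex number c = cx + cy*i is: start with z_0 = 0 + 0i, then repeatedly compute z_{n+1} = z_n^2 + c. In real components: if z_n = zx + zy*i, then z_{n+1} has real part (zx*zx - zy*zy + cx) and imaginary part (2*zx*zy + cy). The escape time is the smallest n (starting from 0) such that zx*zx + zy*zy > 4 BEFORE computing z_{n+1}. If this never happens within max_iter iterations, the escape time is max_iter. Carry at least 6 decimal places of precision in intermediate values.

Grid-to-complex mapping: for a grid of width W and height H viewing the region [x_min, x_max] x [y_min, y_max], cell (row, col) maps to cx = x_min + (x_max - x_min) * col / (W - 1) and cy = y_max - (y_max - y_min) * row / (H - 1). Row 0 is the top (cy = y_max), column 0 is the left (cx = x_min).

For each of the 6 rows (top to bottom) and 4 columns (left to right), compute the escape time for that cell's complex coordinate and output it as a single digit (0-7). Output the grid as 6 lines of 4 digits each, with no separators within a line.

(row=0, col=0): c = -1.2500 + 0.1700i → escape time 7
(row=0, col=1): c = -1.0267 + 0.1700i → escape time 7
(row=0, col=2): c = -0.8033 + 0.1700i → escape time 7
(row=0, col=3): c = -0.5800 + 0.1700i → escape time 7
(row=1, col=0): c = -1.2500 + -0.1640i → escape time 7
(row=1, col=1): c = -1.0267 + -0.1640i → escape time 7
(row=1, col=2): c = -0.8033 + -0.1640i → escape time 7
(row=1, col=3): c = -0.5800 + -0.1640i → escape time 7
(row=2, col=0): c = -1.2500 + -0.4980i → escape time 4
(row=2, col=1): c = -1.0267 + -0.4980i → escape time 5
(row=2, col=2): c = -0.8033 + -0.4980i → escape time 6
(row=2, col=3): c = -0.5800 + -0.4980i → escape time 7
(row=3, col=0): c = -1.2500 + -0.8320i → escape time 3
(row=3, col=1): c = -1.0267 + -0.8320i → escape time 3
(row=3, col=2): c = -0.8033 + -0.8320i → escape time 4
(row=3, col=3): c = -0.5800 + -0.8320i → escape time 4
(row=4, col=0): c = -1.2500 + -1.1660i → escape time 2
(row=4, col=1): c = -1.0267 + -1.1660i → escape time 3
(row=4, col=2): c = -0.8033 + -1.1660i → escape time 3
(row=4, col=3): c = -0.5800 + -1.1660i → escape time 3
(row=5, col=0): c = -1.2500 + -1.5000i → escape time 2
(row=5, col=1): c = -1.0267 + -1.5000i → escape time 2
(row=5, col=2): c = -0.8033 + -1.5000i → escape time 2
(row=5, col=3): c = -0.5800 + -1.5000i → escape time 2

Answer: 7777
7777
4567
3344
2333
2222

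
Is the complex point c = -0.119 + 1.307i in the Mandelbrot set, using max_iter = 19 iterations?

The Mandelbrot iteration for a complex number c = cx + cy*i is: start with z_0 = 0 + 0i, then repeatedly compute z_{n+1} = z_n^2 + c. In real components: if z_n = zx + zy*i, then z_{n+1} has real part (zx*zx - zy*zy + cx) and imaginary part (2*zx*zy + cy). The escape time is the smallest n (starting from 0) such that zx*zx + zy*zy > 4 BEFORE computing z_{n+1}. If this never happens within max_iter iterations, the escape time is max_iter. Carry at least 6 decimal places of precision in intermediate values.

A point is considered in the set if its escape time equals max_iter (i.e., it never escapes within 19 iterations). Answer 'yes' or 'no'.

Answer: no

Derivation:
z_0 = 0 + 0i, c = -0.1190 + 1.3070i
Iter 1: z = -0.1190 + 1.3070i, |z|^2 = 1.7224
Iter 2: z = -1.8131 + 0.9959i, |z|^2 = 4.2792
Escaped at iteration 2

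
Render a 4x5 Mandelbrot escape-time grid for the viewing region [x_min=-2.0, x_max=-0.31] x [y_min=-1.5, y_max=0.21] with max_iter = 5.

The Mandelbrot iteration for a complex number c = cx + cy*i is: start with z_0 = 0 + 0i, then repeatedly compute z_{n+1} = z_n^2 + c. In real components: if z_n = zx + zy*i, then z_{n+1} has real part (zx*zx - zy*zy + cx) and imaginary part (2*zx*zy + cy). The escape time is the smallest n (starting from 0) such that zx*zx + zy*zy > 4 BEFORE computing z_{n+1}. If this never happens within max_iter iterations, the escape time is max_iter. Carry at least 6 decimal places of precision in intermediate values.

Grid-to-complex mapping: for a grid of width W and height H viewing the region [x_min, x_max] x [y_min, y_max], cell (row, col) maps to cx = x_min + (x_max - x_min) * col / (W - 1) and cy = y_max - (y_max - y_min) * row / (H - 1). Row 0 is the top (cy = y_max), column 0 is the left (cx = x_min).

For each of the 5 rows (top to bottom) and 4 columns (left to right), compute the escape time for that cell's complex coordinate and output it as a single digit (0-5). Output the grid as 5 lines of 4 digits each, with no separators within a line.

(row=0, col=0): c = -2.0000 + 0.2100i → escape time 1
(row=0, col=1): c = -1.4367 + 0.2100i → escape time 5
(row=0, col=2): c = -0.8733 + 0.2100i → escape time 5
(row=0, col=3): c = -0.3100 + 0.2100i → escape time 5
(row=1, col=0): c = -2.0000 + -0.2175i → escape time 1
(row=1, col=1): c = -1.4367 + -0.2175i → escape time 5
(row=1, col=2): c = -0.8733 + -0.2175i → escape time 5
(row=1, col=3): c = -0.3100 + -0.2175i → escape time 5
(row=2, col=0): c = -2.0000 + -0.6450i → escape time 1
(row=2, col=1): c = -1.4367 + -0.6450i → escape time 3
(row=2, col=2): c = -0.8733 + -0.6450i → escape time 5
(row=2, col=3): c = -0.3100 + -0.6450i → escape time 5
(row=3, col=0): c = -2.0000 + -1.0725i → escape time 1
(row=3, col=1): c = -1.4367 + -1.0725i → escape time 2
(row=3, col=2): c = -0.8733 + -1.0725i → escape time 3
(row=3, col=3): c = -0.3100 + -1.0725i → escape time 5
(row=4, col=0): c = -2.0000 + -1.5000i → escape time 1
(row=4, col=1): c = -1.4367 + -1.5000i → escape time 1
(row=4, col=2): c = -0.8733 + -1.5000i → escape time 2
(row=4, col=3): c = -0.3100 + -1.5000i → escape time 2

Answer: 1555
1555
1355
1235
1122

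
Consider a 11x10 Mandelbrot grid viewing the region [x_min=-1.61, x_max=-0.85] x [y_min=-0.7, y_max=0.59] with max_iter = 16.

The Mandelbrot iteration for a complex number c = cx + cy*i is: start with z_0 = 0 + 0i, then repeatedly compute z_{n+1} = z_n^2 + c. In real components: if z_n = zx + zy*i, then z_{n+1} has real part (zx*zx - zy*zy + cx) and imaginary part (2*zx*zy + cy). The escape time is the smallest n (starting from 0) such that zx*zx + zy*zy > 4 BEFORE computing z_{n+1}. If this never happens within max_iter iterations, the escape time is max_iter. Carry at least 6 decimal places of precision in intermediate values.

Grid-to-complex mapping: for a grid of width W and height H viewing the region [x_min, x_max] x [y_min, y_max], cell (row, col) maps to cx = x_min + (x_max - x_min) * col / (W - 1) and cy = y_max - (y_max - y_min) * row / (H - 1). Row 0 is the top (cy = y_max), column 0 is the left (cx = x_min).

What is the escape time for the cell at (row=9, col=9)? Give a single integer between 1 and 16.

z_0 = 0 + 0i, c = -0.9260 + -0.7000i
Iter 1: z = -0.9260 + -0.7000i, |z|^2 = 1.3475
Iter 2: z = -0.5585 + 0.5964i, |z|^2 = 0.6676
Iter 3: z = -0.9697 + -1.3662i, |z|^2 = 2.8069
Iter 4: z = -1.8521 + 1.9497i, |z|^2 = 7.2318
Escaped at iteration 4

Answer: 4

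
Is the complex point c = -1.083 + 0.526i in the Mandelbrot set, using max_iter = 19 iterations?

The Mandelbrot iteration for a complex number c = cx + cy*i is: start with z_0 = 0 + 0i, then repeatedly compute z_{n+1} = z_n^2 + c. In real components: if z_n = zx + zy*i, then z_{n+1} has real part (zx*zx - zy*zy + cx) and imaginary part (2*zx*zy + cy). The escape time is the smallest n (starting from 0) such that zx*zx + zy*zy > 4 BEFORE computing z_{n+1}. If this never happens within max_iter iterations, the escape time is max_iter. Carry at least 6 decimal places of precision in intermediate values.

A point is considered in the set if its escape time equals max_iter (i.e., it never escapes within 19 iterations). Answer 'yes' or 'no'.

Answer: no

Derivation:
z_0 = 0 + 0i, c = -1.0830 + 0.5260i
Iter 1: z = -1.0830 + 0.5260i, |z|^2 = 1.4496
Iter 2: z = -0.1868 + -0.6133i, |z|^2 = 0.4110
Iter 3: z = -1.4243 + 0.7551i, |z|^2 = 2.5987
Iter 4: z = 0.3753 + -1.6250i, |z|^2 = 2.7814
Iter 5: z = -3.5827 + -0.6938i, |z|^2 = 13.3171
Escaped at iteration 5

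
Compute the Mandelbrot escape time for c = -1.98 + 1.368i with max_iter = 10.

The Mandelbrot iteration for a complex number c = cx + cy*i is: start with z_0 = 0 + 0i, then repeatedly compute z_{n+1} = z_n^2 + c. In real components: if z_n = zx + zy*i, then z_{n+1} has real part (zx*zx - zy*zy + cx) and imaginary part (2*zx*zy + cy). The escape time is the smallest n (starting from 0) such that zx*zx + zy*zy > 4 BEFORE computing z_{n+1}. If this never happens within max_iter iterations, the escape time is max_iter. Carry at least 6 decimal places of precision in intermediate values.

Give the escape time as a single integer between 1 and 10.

z_0 = 0 + 0i, c = -1.9800 + 1.3680i
Iter 1: z = -1.9800 + 1.3680i, |z|^2 = 5.7918
Escaped at iteration 1

Answer: 1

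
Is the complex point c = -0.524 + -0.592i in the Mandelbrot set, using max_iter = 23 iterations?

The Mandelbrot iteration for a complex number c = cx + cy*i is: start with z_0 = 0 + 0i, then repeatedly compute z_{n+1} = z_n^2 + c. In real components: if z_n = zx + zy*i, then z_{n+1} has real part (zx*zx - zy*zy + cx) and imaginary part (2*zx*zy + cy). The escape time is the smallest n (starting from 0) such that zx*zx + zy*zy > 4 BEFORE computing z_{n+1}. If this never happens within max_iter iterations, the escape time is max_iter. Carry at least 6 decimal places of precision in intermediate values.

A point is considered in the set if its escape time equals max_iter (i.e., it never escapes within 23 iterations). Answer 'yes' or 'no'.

z_0 = 0 + 0i, c = -0.5240 + -0.5920i
Iter 1: z = -0.5240 + -0.5920i, |z|^2 = 0.6250
Iter 2: z = -0.5999 + 0.0284i, |z|^2 = 0.3607
Iter 3: z = -0.1649 + -0.6261i, |z|^2 = 0.4192
Iter 4: z = -0.8888 + -0.3855i, |z|^2 = 0.9385
Iter 5: z = 0.1174 + 0.0932i, |z|^2 = 0.0225
Iter 6: z = -0.5189 + -0.5701i, |z|^2 = 0.5943
Iter 7: z = -0.5798 + -0.0003i, |z|^2 = 0.3361
Iter 8: z = -0.1879 + -0.5916i, |z|^2 = 0.3853
Iter 9: z = -0.8387 + -0.3697i, |z|^2 = 0.8402
Iter 10: z = 0.0428 + 0.0282i, |z|^2 = 0.0026
Iter 11: z = -0.5230 + -0.5896i, |z|^2 = 0.6211
Iter 12: z = -0.5981 + 0.0247i, |z|^2 = 0.3584
Iter 13: z = -0.1669 + -0.6215i, |z|^2 = 0.4141
Iter 14: z = -0.8824 + -0.3846i, |z|^2 = 0.9266
Iter 15: z = 0.1068 + 0.0868i, |z|^2 = 0.0189
Iter 16: z = -0.5201 + -0.5735i, |z|^2 = 0.5994
Iter 17: z = -0.5823 + 0.0046i, |z|^2 = 0.3391
Iter 18: z = -0.1849 + -0.5973i, |z|^2 = 0.3910
Iter 19: z = -0.8466 + -0.3711i, |z|^2 = 0.8545
Iter 20: z = 0.0550 + 0.0364i, |z|^2 = 0.0043
Iter 21: z = -0.5223 + -0.5880i, |z|^2 = 0.6185
Iter 22: z = -0.5969 + 0.0222i, |z|^2 = 0.3568
Did not escape in 23 iterations → in set

Answer: yes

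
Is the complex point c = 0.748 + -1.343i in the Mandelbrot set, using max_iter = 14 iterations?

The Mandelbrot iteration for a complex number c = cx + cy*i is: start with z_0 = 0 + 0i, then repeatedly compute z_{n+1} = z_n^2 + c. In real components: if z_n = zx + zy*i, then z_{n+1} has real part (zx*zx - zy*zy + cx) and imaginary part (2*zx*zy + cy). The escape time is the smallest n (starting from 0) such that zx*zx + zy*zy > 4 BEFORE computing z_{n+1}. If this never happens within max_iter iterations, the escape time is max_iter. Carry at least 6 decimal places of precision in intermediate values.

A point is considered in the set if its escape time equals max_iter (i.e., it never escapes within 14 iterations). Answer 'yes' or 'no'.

Answer: no

Derivation:
z_0 = 0 + 0i, c = 0.7480 + -1.3430i
Iter 1: z = 0.7480 + -1.3430i, |z|^2 = 2.3632
Iter 2: z = -0.4961 + -3.3521i, |z|^2 = 11.4829
Escaped at iteration 2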